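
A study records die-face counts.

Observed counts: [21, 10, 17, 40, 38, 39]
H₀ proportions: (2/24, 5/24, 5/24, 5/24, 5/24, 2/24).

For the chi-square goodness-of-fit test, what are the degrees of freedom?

df = k − 1 = 6 − 1 = 5

degrees of freedom = 5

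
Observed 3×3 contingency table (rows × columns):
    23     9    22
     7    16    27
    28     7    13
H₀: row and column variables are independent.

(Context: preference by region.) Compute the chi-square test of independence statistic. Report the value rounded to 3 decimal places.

test statistic = 21.690

Row totals [54, 50, 48], col totals [58, 32, 62], n=152
χ² = (23−20.61)²/20.61 + (9−11.37)²/11.37 + (22−22.03)²/22.03 + (7−19.08)²/19.08 + (16−10.53)²/10.53 + (27−20.39)²/20.39 + (28−18.32)²/18.32 + (7−10.11)²/10.11 + (13−19.58)²/19.58 = 21.6898
df = 4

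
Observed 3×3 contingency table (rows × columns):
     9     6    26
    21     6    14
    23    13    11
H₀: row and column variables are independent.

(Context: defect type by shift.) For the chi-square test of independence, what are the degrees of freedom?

df = (r−1)(c−1) = (3−1)·(3−1) = 4

degrees of freedom = 4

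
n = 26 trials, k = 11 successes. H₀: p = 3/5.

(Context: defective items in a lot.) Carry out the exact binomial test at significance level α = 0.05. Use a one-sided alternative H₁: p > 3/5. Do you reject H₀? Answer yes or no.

Exact binomial: n=26, k=11, p₀=3/5=0.6000
P(X≥11) from Σ C(n,i)·p₀^i·(1−p₀)^(n−i)
p-value (one-sided, H₁ greater) = 0.97834
At α=0.05: p ≥ α → fail to reject H₀

reject H₀: no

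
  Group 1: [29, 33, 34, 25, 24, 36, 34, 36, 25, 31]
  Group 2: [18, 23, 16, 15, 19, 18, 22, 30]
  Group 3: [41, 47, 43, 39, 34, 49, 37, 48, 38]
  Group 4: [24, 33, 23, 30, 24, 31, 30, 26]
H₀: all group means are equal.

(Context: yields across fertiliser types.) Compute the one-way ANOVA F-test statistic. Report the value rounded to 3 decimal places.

Group means [30.70, 20.12, 41.78, 27.62], grand mean 30.429
SSB = Σnᵢ(x̄ᵢ−x̄)² = 2072.166; SSW = ΣΣ(x−x̄ᵢ)² = 686.406
MSB = 2072.166/3 = 690.7220; MSW = 686.406/31 = 22.1421
F = MSB/MSW = 31.1949
df = (3, 31)

test statistic = 31.195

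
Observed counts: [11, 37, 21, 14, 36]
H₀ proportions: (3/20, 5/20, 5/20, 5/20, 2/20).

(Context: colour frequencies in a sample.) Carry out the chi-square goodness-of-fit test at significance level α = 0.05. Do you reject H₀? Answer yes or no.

n = 119; E_i = n·p_i = [17.85, 29.75, 29.75, 29.75, 11.90]
χ² = (11−17.85)²/17.85 + (37−29.75)²/29.75 + (21−29.75)²/29.75 + (14−29.75)²/29.75 + (36−11.90)²/11.90 = 64.1148
df = 4
p-value (upper-tail) = 0.00000
At α=0.05: p < α → reject H₀

reject H₀: yes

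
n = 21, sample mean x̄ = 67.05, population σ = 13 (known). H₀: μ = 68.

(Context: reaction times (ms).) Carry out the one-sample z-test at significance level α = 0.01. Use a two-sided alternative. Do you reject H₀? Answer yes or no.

SE = σ/√n = 13/√21 = 2.8368
z = (x̄−μ₀)/SE = (67.05−68)/2.8368 = -0.3349
p-value (two-sided) = 0.73772
At α=0.01: p ≥ α → fail to reject H₀

reject H₀: no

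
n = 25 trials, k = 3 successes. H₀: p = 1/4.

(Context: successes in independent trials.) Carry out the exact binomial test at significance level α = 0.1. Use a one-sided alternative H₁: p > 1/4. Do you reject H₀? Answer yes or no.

reject H₀: no

Exact binomial: n=25, k=3, p₀=1/4=0.2500
P(X≥3) from Σ C(n,i)·p₀^i·(1−p₀)^(n−i)
p-value (one-sided, H₁ greater) = 0.96789
At α=0.1: p ≥ α → fail to reject H₀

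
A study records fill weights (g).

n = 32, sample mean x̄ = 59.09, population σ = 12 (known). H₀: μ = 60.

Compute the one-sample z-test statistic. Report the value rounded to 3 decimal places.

test statistic = -0.429

SE = σ/√n = 12/√32 = 2.1213
z = (x̄−μ₀)/SE = (59.09−60)/2.1213 = -0.4290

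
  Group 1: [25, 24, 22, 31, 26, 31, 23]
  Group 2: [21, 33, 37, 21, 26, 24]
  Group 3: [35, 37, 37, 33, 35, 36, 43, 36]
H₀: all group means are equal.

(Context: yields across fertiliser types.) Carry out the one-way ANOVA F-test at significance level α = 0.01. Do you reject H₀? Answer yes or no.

Group means [26.00, 27.00, 36.50], grand mean 30.286
SSB = Σnᵢ(x̄ᵢ−x̄)² = 502.286; SSW = ΣΣ(x−x̄ᵢ)² = 358.000
MSB = 502.286/2 = 251.1429; MSW = 358.000/18 = 19.8889
F = MSB/MSW = 12.6273
df = (2, 18)
p-value (upper-tail) = 0.00037
At α=0.01: p < α → reject H₀

reject H₀: yes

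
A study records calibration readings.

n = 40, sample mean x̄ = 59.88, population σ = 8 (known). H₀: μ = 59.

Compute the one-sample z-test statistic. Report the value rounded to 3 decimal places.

test statistic = 0.696

SE = σ/√n = 8/√40 = 1.2649
z = (x̄−μ₀)/SE = (59.88−59)/1.2649 = 0.6957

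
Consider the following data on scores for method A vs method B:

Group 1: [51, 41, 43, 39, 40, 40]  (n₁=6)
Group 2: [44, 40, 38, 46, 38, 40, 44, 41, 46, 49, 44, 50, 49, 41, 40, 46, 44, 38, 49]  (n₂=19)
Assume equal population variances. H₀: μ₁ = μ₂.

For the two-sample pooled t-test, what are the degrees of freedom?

df = n₁ + n₂ − 2 = 6 + 19 − 2 = 23

degrees of freedom = 23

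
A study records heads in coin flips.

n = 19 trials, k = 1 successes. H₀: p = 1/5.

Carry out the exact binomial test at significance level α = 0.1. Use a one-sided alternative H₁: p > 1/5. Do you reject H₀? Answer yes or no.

Exact binomial: n=19, k=1, p₀=1/5=0.2000
P(X≥1) from Σ C(n,i)·p₀^i·(1−p₀)^(n−i)
p-value (one-sided, H₁ greater) = 0.98559
At α=0.1: p ≥ α → fail to reject H₀

reject H₀: no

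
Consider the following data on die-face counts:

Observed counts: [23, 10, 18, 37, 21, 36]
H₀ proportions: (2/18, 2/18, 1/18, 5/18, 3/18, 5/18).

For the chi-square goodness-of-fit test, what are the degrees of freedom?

degrees of freedom = 5

df = k − 1 = 6 − 1 = 5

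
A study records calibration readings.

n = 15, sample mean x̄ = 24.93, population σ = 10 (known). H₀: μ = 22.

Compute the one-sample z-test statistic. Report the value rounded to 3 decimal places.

test statistic = 1.135

SE = σ/√n = 10/√15 = 2.5820
z = (x̄−μ₀)/SE = (24.93−22)/2.5820 = 1.1348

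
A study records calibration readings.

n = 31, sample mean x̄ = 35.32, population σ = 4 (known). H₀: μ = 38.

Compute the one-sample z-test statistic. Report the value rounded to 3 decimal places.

test statistic = -3.730

SE = σ/√n = 4/√31 = 0.7184
z = (x̄−μ₀)/SE = (35.32−38)/0.7184 = -3.7304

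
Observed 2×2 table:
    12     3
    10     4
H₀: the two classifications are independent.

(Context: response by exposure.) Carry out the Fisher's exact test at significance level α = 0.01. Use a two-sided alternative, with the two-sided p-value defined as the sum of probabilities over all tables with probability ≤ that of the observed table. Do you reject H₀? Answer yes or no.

reject H₀: no

Margins: r₁=15, r₂=14, c₁=22, c₂=7, n=29
p_obs = C(15,12)·C(14,10)/C(29,22); sum pmf over tables with pmf ≤ p_obs
p-value (two-sided) = 0.68166
At α=0.01: p ≥ α → fail to reject H₀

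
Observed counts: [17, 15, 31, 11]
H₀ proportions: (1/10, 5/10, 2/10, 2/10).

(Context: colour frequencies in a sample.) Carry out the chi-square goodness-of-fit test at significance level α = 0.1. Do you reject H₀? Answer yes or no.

n = 74; E_i = n·p_i = [7.40, 37.00, 14.80, 14.80]
χ² = (17−7.40)²/7.40 + (15−37.00)²/37.00 + (31−14.80)²/14.80 + (11−14.80)²/14.80 = 44.2432
df = 3
p-value (upper-tail) = 0.00000
At α=0.1: p < α → reject H₀

reject H₀: yes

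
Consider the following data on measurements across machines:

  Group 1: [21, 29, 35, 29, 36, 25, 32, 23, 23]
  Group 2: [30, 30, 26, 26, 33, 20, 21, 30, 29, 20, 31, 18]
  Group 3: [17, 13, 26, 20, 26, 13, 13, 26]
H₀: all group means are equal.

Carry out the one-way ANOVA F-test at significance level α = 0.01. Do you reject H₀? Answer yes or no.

reject H₀: yes

Group means [28.11, 26.17, 19.25], grand mean 24.862
SSB = Σnᵢ(x̄ᵢ−x̄)² = 367.393; SSW = ΣΣ(x−x̄ᵢ)² = 790.056
MSB = 367.393/2 = 183.6964; MSW = 790.056/26 = 30.3868
F = MSB/MSW = 6.0453
df = (2, 26)
p-value (upper-tail) = 0.00698
At α=0.01: p < α → reject H₀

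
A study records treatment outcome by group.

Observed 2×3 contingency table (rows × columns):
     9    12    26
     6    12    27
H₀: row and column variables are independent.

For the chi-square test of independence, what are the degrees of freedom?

df = (r−1)(c−1) = (2−1)·(3−1) = 2

degrees of freedom = 2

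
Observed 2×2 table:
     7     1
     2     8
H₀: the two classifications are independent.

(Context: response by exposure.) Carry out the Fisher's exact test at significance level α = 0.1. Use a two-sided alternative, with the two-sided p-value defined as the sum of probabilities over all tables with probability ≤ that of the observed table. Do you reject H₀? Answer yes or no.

Margins: r₁=8, r₂=10, c₁=9, c₂=9, n=18
p_obs = C(8,7)·C(10,2)/C(18,9); sum pmf over tables with pmf ≤ p_obs
p-value (two-sided) = 0.01522
At α=0.1: p < α → reject H₀

reject H₀: yes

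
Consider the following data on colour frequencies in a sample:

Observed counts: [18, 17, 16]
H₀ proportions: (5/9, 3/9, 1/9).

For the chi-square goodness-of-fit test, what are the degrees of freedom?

degrees of freedom = 2

df = k − 1 = 3 − 1 = 2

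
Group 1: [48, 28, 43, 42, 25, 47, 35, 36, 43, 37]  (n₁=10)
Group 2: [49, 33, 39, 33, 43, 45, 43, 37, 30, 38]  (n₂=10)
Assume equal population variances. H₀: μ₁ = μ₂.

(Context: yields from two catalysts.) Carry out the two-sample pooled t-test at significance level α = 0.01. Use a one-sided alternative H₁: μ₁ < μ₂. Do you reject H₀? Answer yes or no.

x̄₁=38.400, s₁=7.662, n₁=10
x̄₂=39.000, s₂=6.018, n₂=10
s_p² = [9·7.662² + 9·6.018²]/18 = 47.4667
SE = √(s_p²·(1/10+1/10)) = 3.0811
t = (38.400−39.000)/3.0811 = -0.1947
df = 18
p-value (one-sided, H₁ less) = 0.42389
At α=0.01: p ≥ α → fail to reject H₀

reject H₀: no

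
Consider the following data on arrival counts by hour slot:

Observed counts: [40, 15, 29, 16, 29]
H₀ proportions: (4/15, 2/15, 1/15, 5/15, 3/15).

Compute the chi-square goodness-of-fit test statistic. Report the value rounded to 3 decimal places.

test statistic = 66.934

n = 129; E_i = n·p_i = [34.40, 17.20, 8.60, 43.00, 25.80]
χ² = (40−34.40)²/34.40 + (15−17.20)²/17.20 + (29−8.60)²/8.60 + (16−43.00)²/43.00 + (29−25.80)²/25.80 = 66.9341
df = 4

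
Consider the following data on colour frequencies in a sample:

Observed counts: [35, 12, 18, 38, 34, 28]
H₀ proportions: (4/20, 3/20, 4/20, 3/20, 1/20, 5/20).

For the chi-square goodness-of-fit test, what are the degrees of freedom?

df = k − 1 = 6 − 1 = 5

degrees of freedom = 5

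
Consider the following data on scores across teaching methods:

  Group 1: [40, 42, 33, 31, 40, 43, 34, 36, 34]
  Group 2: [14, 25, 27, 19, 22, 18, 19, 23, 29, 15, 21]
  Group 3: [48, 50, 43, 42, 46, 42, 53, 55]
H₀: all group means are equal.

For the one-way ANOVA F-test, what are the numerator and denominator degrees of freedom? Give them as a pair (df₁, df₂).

k = 3 groups, N = 28 total
df = (k−1, N−k) = (3−1, 28−3) = (2, 25)

degrees of freedom = [2, 25]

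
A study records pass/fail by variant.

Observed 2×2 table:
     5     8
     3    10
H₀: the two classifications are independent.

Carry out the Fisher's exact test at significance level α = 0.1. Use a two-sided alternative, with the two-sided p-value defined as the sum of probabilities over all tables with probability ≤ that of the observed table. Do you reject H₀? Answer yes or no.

Margins: r₁=13, r₂=13, c₁=8, c₂=18, n=26
p_obs = C(13,5)·C(13,3)/C(26,8); sum pmf over tables with pmf ≤ p_obs
p-value (two-sided) = 0.67277
At α=0.1: p ≥ α → fail to reject H₀

reject H₀: no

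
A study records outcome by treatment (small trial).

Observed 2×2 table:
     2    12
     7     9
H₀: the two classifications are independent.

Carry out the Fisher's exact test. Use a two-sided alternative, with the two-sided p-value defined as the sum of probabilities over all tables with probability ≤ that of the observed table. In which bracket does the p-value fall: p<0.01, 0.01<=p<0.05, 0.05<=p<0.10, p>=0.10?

p-value bracket: p>=0.10

Margins: r₁=14, r₂=16, c₁=9, c₂=21, n=30
p_obs = C(14,2)·C(16,7)/C(30,9); sum pmf over tables with pmf ≤ p_obs
p-value (two-sided) = 0.11844
→ bracket: p>=0.10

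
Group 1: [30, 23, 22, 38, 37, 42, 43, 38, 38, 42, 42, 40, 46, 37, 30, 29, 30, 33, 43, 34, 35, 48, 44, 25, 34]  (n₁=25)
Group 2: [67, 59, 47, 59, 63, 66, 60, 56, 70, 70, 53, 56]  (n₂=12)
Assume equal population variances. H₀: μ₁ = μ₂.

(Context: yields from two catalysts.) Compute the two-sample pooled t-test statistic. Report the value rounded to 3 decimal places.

x̄₁=36.120, s₁=7.085, n₁=25
x̄₂=60.500, s₂=7.026, n₂=12
s_p² = [24·7.085² + 11·7.026²]/35 = 49.9326
SE = √(s_p²·(1/25+1/12)) = 2.4816
t = (36.120−60.500)/2.4816 = -9.8243
df = 35

test statistic = -9.824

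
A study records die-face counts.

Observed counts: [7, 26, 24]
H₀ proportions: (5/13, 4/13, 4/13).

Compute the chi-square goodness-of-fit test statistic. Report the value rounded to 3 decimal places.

test statistic = 16.621

n = 57; E_i = n·p_i = [21.92, 17.54, 17.54]
χ² = (7−21.92)²/21.92 + (26−17.54)²/17.54 + (24−17.54)²/17.54 = 16.6211
df = 2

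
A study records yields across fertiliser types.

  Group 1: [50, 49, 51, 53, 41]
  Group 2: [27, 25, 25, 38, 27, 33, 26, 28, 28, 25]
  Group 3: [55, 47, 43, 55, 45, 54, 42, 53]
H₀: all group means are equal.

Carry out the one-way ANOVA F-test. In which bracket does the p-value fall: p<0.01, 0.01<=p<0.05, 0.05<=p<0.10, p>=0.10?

p-value bracket: p<0.01

Group means [48.80, 28.20, 49.25], grand mean 40.000
SSB = Σnᵢ(x̄ᵢ−x̄)² = 2464.100; SSW = ΣΣ(x−x̄ᵢ)² = 459.900
MSB = 2464.100/2 = 1232.0500; MSW = 459.900/20 = 22.9950
F = MSB/MSW = 53.5790
df = (2, 20)
p-value (upper-tail) = 0.00000
→ bracket: p<0.01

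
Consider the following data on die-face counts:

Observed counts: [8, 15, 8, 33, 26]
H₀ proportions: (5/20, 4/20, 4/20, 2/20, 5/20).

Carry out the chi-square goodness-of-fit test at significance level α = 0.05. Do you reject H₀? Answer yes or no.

n = 90; E_i = n·p_i = [22.50, 18.00, 18.00, 9.00, 22.50]
χ² = (8−22.50)²/22.50 + (15−18.00)²/18.00 + (8−18.00)²/18.00 + (33−9.00)²/9.00 + (26−22.50)²/22.50 = 79.9444
df = 4
p-value (upper-tail) = 0.00000
At α=0.05: p < α → reject H₀

reject H₀: yes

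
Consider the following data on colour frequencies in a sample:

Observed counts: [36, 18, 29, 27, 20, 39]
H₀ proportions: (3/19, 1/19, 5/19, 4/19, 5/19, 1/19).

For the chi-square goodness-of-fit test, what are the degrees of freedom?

df = k − 1 = 6 − 1 = 5

degrees of freedom = 5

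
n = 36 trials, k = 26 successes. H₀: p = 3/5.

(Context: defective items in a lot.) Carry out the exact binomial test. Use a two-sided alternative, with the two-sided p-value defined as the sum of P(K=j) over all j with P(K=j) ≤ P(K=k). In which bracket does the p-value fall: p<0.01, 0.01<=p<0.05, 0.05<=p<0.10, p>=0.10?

p-value bracket: p>=0.10

Exact binomial: n=36, k=26, p₀=3/5=0.6000
P(X=j) = C(n,j)·p₀^j·(1−p₀)^(n−j); p = Σ P(X=j) over j with P(X=j) ≤ P(X=26)
p-value (two-sided) = 0.17301
→ bracket: p>=0.10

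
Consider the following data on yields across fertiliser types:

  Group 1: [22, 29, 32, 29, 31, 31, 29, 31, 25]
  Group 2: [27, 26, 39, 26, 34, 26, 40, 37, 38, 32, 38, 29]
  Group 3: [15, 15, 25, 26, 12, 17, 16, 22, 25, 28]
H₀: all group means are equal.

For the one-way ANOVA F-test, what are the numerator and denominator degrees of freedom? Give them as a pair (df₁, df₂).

k = 3 groups, N = 31 total
df = (k−1, N−k) = (3−1, 31−3) = (2, 28)

degrees of freedom = [2, 28]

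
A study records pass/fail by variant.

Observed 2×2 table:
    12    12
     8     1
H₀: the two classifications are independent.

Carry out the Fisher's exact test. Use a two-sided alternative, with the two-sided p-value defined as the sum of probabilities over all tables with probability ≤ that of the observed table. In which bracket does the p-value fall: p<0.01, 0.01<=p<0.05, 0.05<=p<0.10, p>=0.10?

Margins: r₁=24, r₂=9, c₁=20, c₂=13, n=33
p_obs = C(24,12)·C(9,8)/C(33,20); sum pmf over tables with pmf ≤ p_obs
p-value (two-sided) = 0.05596
→ bracket: 0.05<=p<0.10

p-value bracket: 0.05<=p<0.10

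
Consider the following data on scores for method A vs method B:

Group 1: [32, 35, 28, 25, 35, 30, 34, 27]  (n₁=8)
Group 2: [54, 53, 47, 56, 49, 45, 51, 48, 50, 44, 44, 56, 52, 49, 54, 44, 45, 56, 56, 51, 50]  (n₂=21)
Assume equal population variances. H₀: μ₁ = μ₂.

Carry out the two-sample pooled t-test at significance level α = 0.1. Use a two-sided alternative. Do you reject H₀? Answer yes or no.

reject H₀: yes

x̄₁=30.750, s₁=3.845, n₁=8
x̄₂=50.190, s₂=4.262, n₂=21
s_p² = [7·3.845² + 20·4.262²]/27 = 17.2866
SE = √(s_p²·(1/8+1/21)) = 1.7274
t = (30.750−50.190)/1.7274 = -11.2540
df = 27
p-value (two-sided) = 0.00000
At α=0.1: p < α → reject H₀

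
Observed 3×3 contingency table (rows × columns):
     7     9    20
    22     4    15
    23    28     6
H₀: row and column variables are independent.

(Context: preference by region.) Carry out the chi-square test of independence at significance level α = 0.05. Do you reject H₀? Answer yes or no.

Row totals [36, 41, 57], col totals [52, 41, 41], n=134
χ² = (7−13.97)²/13.97 + (9−11.01)²/11.01 + (20−11.01)²/11.01 + (22−15.91)²/15.91 + (4−12.54)²/12.54 + (15−12.54)²/12.54 + (23−22.12)²/22.12 + (28−17.44)²/17.44 + (6−17.44)²/17.44 = 33.7401
df = 4
p-value (upper-tail) = 0.00000
At α=0.05: p < α → reject H₀

reject H₀: yes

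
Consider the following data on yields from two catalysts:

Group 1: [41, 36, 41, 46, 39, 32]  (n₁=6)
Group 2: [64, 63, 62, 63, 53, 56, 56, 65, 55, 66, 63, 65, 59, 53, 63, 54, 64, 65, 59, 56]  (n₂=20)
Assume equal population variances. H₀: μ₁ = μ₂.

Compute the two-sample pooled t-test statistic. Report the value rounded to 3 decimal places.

test statistic = -9.841

x̄₁=39.167, s₁=4.792, n₁=6
x̄₂=60.200, s₂=4.538, n₂=20
s_p² = [5·4.792² + 19·4.538²]/24 = 21.0847
SE = √(s_p²·(1/6+1/20)) = 2.1374
t = (39.167−60.200)/2.1374 = -9.8407
df = 24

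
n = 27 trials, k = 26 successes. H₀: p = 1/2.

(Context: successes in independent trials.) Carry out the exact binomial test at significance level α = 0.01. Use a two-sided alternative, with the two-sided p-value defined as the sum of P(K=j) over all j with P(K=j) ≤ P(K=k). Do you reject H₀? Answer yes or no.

reject H₀: yes

Exact binomial: n=27, k=26, p₀=1/2=0.5000
P(X=j) = C(n,j)·p₀^j·(1−p₀)^(n−j); p = Σ P(X=j) over j with P(X=j) ≤ P(X=26)
p-value (two-sided) = 0.00000
At α=0.01: p < α → reject H₀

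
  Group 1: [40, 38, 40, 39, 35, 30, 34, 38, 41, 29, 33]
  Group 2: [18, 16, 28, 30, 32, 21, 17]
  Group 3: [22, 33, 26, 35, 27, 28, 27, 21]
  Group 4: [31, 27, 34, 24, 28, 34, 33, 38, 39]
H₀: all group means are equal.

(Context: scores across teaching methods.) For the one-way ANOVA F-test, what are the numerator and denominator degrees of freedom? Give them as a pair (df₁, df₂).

degrees of freedom = [3, 31]

k = 4 groups, N = 35 total
df = (k−1, N−k) = (4−1, 35−4) = (3, 31)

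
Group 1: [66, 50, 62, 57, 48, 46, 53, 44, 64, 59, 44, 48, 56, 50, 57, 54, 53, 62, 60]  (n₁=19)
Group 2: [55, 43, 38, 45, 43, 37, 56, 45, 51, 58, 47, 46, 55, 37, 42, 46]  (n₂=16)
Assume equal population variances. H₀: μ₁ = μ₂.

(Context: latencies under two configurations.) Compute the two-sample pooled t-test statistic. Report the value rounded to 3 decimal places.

x̄₁=54.368, s₁=6.759, n₁=19
x̄₂=46.500, s₂=6.782, n₂=16
s_p² = [18·6.759² + 15·6.782²]/33 = 45.8309
SE = √(s_p²·(1/19+1/16)) = 2.2971
t = (54.368−46.500)/2.2971 = 3.4254
df = 33

test statistic = 3.425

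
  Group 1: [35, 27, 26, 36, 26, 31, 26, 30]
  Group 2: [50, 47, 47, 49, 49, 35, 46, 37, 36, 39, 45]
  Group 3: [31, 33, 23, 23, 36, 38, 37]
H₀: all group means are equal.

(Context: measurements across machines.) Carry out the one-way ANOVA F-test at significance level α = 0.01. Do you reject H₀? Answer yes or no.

Group means [29.62, 43.64, 31.57], grand mean 36.077
SSB = Σnᵢ(x̄ᵢ−x̄)² = 1103.711; SSW = ΣΣ(x−x̄ᵢ)² = 684.135
MSB = 1103.711/2 = 551.8557; MSW = 684.135/23 = 29.7450
F = MSB/MSW = 18.5529
df = (2, 23)
p-value (upper-tail) = 0.00002
At α=0.01: p < α → reject H₀

reject H₀: yes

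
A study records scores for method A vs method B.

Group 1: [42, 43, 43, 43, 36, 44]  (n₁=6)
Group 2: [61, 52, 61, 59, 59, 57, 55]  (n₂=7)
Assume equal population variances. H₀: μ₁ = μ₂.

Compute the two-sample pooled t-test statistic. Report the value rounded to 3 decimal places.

test statistic = -9.099

x̄₁=41.833, s₁=2.927, n₁=6
x̄₂=57.714, s₂=3.302, n₂=7
s_p² = [5·2.927² + 6·3.302²]/11 = 9.8420
SE = √(s_p²·(1/6+1/7)) = 1.7454
t = (41.833−57.714)/1.7454 = -9.0989
df = 11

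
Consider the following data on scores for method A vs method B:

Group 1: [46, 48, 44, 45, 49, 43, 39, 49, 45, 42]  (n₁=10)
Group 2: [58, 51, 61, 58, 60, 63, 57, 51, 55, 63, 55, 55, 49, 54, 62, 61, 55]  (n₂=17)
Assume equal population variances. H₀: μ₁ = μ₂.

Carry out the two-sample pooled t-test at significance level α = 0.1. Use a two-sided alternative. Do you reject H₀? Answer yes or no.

reject H₀: yes

x̄₁=45.000, s₁=3.197, n₁=10
x̄₂=56.941, s₂=4.337, n₂=17
s_p² = [9·3.197² + 16·4.337²]/25 = 15.7176
SE = √(s_p²·(1/10+1/17)) = 1.5800
t = (45.000−56.941)/1.5800 = -7.5578
df = 25
p-value (two-sided) = 0.00000
At α=0.1: p < α → reject H₀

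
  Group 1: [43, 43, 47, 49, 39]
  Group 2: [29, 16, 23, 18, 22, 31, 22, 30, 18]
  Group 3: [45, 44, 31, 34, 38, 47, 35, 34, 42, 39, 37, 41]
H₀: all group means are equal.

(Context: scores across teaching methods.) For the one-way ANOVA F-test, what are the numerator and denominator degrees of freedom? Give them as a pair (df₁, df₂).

k = 3 groups, N = 26 total
df = (k−1, N−k) = (3−1, 26−3) = (2, 23)

degrees of freedom = [2, 23]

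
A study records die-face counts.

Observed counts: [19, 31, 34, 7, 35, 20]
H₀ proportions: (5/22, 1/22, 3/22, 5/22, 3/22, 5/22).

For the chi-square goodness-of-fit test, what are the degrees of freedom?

df = k − 1 = 6 − 1 = 5

degrees of freedom = 5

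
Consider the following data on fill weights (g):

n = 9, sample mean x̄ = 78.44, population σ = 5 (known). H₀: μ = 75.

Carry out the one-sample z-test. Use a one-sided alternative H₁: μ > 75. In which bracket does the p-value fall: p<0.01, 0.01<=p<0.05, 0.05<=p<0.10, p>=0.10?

SE = σ/√n = 5/√9 = 1.6667
z = (x̄−μ₀)/SE = (78.44−75)/1.6667 = 2.0640
p-value (one-sided, H₁ greater) = 0.01951
→ bracket: 0.01<=p<0.05

p-value bracket: 0.01<=p<0.05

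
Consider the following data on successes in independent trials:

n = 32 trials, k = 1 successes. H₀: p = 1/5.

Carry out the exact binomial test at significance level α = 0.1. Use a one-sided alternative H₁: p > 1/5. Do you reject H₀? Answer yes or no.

reject H₀: no

Exact binomial: n=32, k=1, p₀=1/5=0.2000
P(X≥1) from Σ C(n,i)·p₀^i·(1−p₀)^(n−i)
p-value (one-sided, H₁ greater) = 0.99921
At α=0.1: p ≥ α → fail to reject H₀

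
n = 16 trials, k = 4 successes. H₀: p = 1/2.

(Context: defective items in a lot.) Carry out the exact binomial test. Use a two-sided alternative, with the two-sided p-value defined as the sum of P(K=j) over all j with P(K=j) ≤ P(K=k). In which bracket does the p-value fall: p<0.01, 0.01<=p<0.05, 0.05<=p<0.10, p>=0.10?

Exact binomial: n=16, k=4, p₀=1/2=0.5000
P(X=j) = C(n,j)·p₀^j·(1−p₀)^(n−j); p = Σ P(X=j) over j with P(X=j) ≤ P(X=4)
p-value (two-sided) = 0.07681
→ bracket: 0.05<=p<0.10

p-value bracket: 0.05<=p<0.10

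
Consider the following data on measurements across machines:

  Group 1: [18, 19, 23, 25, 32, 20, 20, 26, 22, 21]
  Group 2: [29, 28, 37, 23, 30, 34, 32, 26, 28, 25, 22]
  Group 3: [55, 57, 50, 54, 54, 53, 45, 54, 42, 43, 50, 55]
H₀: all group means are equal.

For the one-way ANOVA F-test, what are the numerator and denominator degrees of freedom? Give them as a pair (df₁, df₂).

k = 3 groups, N = 33 total
df = (k−1, N−k) = (3−1, 33−3) = (2, 30)

degrees of freedom = [2, 30]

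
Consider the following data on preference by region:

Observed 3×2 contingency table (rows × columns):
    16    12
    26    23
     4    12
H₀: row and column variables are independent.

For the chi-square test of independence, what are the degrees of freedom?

df = (r−1)(c−1) = (3−1)·(2−1) = 2

degrees of freedom = 2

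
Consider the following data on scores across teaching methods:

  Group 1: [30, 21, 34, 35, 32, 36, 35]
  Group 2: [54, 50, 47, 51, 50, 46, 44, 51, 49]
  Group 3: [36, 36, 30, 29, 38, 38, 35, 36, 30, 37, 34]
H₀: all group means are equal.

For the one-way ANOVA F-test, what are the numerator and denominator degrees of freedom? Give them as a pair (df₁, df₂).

degrees of freedom = [2, 24]

k = 3 groups, N = 27 total
df = (k−1, N−k) = (3−1, 27−3) = (2, 24)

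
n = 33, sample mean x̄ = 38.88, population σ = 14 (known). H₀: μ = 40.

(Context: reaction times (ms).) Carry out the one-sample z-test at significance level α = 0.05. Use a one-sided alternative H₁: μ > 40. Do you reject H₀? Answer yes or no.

reject H₀: no

SE = σ/√n = 14/√33 = 2.4371
z = (x̄−μ₀)/SE = (38.88−40)/2.4371 = -0.4596
p-value (one-sided, H₁ greater) = 0.67709
At α=0.05: p ≥ α → fail to reject H₀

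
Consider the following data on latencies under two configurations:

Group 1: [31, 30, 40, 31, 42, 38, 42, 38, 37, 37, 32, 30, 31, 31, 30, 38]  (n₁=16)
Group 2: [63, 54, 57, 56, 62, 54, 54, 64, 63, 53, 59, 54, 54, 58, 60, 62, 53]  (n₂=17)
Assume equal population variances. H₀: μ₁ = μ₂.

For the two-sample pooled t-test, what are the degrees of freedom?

df = n₁ + n₂ − 2 = 16 + 17 − 2 = 31

degrees of freedom = 31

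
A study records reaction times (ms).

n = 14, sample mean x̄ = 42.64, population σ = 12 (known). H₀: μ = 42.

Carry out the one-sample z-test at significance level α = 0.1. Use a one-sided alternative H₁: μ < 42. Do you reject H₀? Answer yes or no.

reject H₀: no

SE = σ/√n = 12/√14 = 3.2071
z = (x̄−μ₀)/SE = (42.64−42)/3.2071 = 0.1996
p-value (one-sided, H₁ less) = 0.57909
At α=0.1: p ≥ α → fail to reject H₀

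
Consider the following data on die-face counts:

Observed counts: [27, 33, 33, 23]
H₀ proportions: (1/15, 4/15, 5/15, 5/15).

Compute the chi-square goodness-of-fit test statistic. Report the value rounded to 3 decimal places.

n = 116; E_i = n·p_i = [7.73, 30.93, 38.67, 38.67]
χ² = (27−7.73)²/7.73 + (33−30.93)²/30.93 + (33−38.67)²/38.67 + (23−38.67)²/38.67 = 55.3168
df = 3

test statistic = 55.317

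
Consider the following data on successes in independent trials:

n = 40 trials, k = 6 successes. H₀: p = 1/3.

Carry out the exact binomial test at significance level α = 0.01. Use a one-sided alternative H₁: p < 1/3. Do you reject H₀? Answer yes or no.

reject H₀: yes

Exact binomial: n=40, k=6, p₀=1/3=0.3333
P(X≤6) from Σ C(n,i)·p₀^i·(1−p₀)^(n−i)
p-value (one-sided, H₁ less) = 0.00793
At α=0.01: p < α → reject H₀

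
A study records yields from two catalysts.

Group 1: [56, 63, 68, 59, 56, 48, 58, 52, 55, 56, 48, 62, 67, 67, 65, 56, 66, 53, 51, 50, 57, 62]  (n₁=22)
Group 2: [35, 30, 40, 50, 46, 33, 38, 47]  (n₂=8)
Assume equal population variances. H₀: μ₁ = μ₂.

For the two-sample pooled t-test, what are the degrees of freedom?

degrees of freedom = 28

df = n₁ + n₂ − 2 = 22 + 8 − 2 = 28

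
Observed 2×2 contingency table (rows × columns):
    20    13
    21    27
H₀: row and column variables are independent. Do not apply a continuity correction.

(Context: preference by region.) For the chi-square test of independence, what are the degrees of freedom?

degrees of freedom = 1

df = (r−1)(c−1) = (2−1)·(2−1) = 1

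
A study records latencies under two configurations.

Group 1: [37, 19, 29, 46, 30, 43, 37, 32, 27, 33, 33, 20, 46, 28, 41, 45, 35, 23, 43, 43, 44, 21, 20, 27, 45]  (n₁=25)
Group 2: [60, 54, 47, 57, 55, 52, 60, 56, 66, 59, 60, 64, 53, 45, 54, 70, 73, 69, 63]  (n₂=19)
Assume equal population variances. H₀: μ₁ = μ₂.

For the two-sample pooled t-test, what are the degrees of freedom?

df = n₁ + n₂ − 2 = 25 + 19 − 2 = 42

degrees of freedom = 42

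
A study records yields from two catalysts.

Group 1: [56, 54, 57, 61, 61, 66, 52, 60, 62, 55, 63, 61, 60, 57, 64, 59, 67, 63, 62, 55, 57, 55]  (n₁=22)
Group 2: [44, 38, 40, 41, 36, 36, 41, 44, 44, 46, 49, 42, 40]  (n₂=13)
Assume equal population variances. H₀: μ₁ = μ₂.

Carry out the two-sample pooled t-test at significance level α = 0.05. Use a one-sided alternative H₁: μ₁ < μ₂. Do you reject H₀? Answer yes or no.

reject H₀: no

x̄₁=59.409, s₁=4.032, n₁=22
x̄₂=41.615, s₂=3.798, n₂=13
s_p² = [21·4.032² + 12·3.798²]/33 = 15.5877
SE = √(s_p²·(1/22+1/13)) = 1.3812
t = (59.409−41.615)/1.3812 = 12.8832
df = 33
p-value (one-sided, H₁ less) = 1.00000
At α=0.05: p ≥ α → fail to reject H₀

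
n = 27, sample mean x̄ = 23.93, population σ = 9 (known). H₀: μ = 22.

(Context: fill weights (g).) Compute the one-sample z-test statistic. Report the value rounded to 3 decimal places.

SE = σ/√n = 9/√27 = 1.7321
z = (x̄−μ₀)/SE = (23.93−22)/1.7321 = 1.1143

test statistic = 1.114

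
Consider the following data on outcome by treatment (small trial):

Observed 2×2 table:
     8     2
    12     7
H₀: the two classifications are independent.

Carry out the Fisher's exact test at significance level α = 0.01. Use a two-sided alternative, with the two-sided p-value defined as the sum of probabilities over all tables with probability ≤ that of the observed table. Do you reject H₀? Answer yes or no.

Margins: r₁=10, r₂=19, c₁=20, c₂=9, n=29
p_obs = C(10,8)·C(19,12)/C(29,20); sum pmf over tables with pmf ≤ p_obs
p-value (two-sided) = 0.43108
At α=0.01: p ≥ α → fail to reject H₀

reject H₀: no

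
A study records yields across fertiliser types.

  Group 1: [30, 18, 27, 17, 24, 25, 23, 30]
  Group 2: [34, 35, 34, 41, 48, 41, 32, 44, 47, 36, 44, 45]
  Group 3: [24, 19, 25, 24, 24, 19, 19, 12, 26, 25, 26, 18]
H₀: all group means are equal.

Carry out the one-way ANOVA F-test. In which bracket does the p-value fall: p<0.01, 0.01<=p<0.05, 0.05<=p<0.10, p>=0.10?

Group means [24.25, 40.08, 21.75], grand mean 29.250
SSB = Σnᵢ(x̄ᵢ−x̄)² = 2283.333; SSW = ΣΣ(x−x̄ᵢ)² = 720.667
MSB = 2283.333/2 = 1141.6667; MSW = 720.667/29 = 24.8506
F = MSB/MSW = 45.9413
df = (2, 29)
p-value (upper-tail) = 0.00000
→ bracket: p<0.01

p-value bracket: p<0.01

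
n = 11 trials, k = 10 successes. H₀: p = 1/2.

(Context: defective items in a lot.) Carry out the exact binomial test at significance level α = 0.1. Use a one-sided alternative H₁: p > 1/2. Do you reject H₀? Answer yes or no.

reject H₀: yes

Exact binomial: n=11, k=10, p₀=1/2=0.5000
P(X≥10) from Σ C(n,i)·p₀^i·(1−p₀)^(n−i)
p-value (one-sided, H₁ greater) = 0.00586
At α=0.1: p < α → reject H₀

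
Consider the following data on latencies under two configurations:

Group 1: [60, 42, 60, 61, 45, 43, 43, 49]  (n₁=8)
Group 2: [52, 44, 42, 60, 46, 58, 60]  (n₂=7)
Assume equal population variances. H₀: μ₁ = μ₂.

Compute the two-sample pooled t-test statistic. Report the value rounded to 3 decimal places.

test statistic = -0.316

x̄₁=50.375, s₁=8.518, n₁=8
x̄₂=51.714, s₂=7.783, n₂=7
s_p² = [7·8.518² + 6·7.783²]/13 = 67.0234
SE = √(s_p²·(1/8+1/7)) = 4.2371
t = (50.375−51.714)/4.2371 = -0.3161
df = 13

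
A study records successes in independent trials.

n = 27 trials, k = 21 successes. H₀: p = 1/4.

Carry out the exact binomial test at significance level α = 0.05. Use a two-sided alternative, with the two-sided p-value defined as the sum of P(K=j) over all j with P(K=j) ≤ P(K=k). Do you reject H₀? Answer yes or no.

reject H₀: yes

Exact binomial: n=27, k=21, p₀=1/4=0.2500
P(X=j) = C(n,j)·p₀^j·(1−p₀)^(n−j); p = Σ P(X=j) over j with P(X=j) ≤ P(X=21)
p-value (two-sided) = 0.00000
At α=0.05: p < α → reject H₀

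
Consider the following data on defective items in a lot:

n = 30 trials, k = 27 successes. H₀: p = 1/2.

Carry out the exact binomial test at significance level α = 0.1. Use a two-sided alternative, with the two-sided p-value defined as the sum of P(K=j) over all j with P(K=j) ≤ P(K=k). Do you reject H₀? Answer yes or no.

Exact binomial: n=30, k=27, p₀=1/2=0.5000
P(X=j) = C(n,j)·p₀^j·(1−p₀)^(n−j); p = Σ P(X=j) over j with P(X=j) ≤ P(X=27)
p-value (two-sided) = 0.00001
At α=0.1: p < α → reject H₀

reject H₀: yes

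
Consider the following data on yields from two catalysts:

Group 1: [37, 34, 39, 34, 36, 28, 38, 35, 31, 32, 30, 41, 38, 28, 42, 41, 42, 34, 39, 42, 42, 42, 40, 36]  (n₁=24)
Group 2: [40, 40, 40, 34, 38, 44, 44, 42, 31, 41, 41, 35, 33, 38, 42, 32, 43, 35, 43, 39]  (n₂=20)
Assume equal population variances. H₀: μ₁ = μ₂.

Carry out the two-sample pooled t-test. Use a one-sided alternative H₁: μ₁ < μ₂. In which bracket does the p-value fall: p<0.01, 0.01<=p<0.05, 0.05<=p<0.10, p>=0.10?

x̄₁=36.708, s₁=4.563, n₁=24
x̄₂=38.750, s₂=4.089, n₂=20
s_p² = [23·4.563² + 19·4.089²]/42 = 18.9692
SE = √(s_p²·(1/24+1/20)) = 1.3187
t = (36.708−38.750)/1.3187 = -1.5483
df = 42
p-value (one-sided, H₁ less) = 0.06453
→ bracket: 0.05<=p<0.10

p-value bracket: 0.05<=p<0.10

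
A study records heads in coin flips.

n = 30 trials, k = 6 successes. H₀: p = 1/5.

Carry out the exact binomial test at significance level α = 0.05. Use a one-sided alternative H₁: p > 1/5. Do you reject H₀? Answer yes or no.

Exact binomial: n=30, k=6, p₀=1/5=0.2000
P(X≥6) from Σ C(n,i)·p₀^i·(1−p₀)^(n−i)
p-value (one-sided, H₁ greater) = 0.57249
At α=0.05: p ≥ α → fail to reject H₀

reject H₀: no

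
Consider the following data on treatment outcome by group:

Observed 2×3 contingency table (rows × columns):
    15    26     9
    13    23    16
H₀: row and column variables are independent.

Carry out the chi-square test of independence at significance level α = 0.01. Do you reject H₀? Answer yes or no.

reject H₀: no

Row totals [50, 52], col totals [28, 49, 25], n=102
χ² = (15−13.73)²/13.73 + (26−24.02)²/24.02 + (9−12.25)²/12.25 + (13−14.27)²/14.27 + (23−24.98)²/24.98 + (16−12.75)²/12.75 = 2.2482
df = 2
p-value (upper-tail) = 0.32495
At α=0.01: p ≥ α → fail to reject H₀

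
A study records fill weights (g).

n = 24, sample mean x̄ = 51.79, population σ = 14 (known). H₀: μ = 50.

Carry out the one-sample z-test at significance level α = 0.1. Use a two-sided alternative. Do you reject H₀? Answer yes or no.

reject H₀: no

SE = σ/√n = 14/√24 = 2.8577
z = (x̄−μ₀)/SE = (51.79−50)/2.8577 = 0.6264
p-value (two-sided) = 0.53107
At α=0.1: p ≥ α → fail to reject H₀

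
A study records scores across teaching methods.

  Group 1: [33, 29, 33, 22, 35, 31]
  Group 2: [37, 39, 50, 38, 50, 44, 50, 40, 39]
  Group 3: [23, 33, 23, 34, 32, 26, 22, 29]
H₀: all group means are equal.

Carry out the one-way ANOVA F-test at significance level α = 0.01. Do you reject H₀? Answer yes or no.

Group means [30.50, 43.00, 27.75], grand mean 34.435
SSB = Σnᵢ(x̄ᵢ−x̄)² = 1110.652; SSW = ΣΣ(x−x̄ᵢ)² = 525.000
MSB = 1110.652/2 = 555.3261; MSW = 525.000/20 = 26.2500
F = MSB/MSW = 21.1553
df = (2, 20)
p-value (upper-tail) = 0.00001
At α=0.01: p < α → reject H₀

reject H₀: yes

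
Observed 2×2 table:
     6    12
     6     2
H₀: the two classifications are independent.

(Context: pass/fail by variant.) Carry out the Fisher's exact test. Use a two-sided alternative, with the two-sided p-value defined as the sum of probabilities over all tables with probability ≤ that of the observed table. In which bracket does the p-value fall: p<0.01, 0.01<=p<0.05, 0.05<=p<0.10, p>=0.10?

Margins: r₁=18, r₂=8, c₁=12, c₂=14, n=26
p_obs = C(18,6)·C(8,6)/C(26,12); sum pmf over tables with pmf ≤ p_obs
p-value (two-sided) = 0.08952
→ bracket: 0.05<=p<0.10

p-value bracket: 0.05<=p<0.10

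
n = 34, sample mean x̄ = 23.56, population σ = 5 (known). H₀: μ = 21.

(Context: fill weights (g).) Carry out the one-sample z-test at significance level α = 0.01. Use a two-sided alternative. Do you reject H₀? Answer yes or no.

SE = σ/√n = 5/√34 = 0.8575
z = (x̄−μ₀)/SE = (23.56−21)/0.8575 = 2.9854
p-value (two-sided) = 0.00283
At α=0.01: p < α → reject H₀

reject H₀: yes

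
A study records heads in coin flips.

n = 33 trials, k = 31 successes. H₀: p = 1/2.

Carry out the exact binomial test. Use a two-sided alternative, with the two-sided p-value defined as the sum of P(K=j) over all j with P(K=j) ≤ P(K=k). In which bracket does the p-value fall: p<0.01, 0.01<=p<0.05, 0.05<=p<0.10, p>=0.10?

p-value bracket: p<0.01

Exact binomial: n=33, k=31, p₀=1/2=0.5000
P(X=j) = C(n,j)·p₀^j·(1−p₀)^(n−j); p = Σ P(X=j) over j with P(X=j) ≤ P(X=31)
p-value (two-sided) = 0.00000
→ bracket: p<0.01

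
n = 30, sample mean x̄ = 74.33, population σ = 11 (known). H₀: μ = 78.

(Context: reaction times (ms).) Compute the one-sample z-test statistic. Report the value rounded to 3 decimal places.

SE = σ/√n = 11/√30 = 2.0083
z = (x̄−μ₀)/SE = (74.33−78)/2.0083 = -1.8274

test statistic = -1.827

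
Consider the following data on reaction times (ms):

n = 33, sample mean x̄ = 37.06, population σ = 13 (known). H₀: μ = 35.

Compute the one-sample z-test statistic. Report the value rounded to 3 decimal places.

SE = σ/√n = 13/√33 = 2.2630
z = (x̄−μ₀)/SE = (37.06−35)/2.2630 = 0.9103

test statistic = 0.910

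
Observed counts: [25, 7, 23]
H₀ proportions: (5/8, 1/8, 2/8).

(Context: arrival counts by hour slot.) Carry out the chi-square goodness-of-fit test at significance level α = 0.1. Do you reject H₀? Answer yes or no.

n = 55; E_i = n·p_i = [34.38, 6.88, 13.75]
χ² = (25−34.38)²/34.38 + (7−6.88)²/6.88 + (23−13.75)²/13.75 = 8.7818
df = 2
p-value (upper-tail) = 0.01239
At α=0.1: p < α → reject H₀

reject H₀: yes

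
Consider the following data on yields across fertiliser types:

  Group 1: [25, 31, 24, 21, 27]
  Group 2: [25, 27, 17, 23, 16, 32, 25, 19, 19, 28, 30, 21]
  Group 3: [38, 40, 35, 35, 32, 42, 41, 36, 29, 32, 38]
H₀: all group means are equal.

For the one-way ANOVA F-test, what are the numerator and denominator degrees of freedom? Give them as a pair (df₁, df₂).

degrees of freedom = [2, 25]

k = 3 groups, N = 28 total
df = (k−1, N−k) = (3−1, 28−3) = (2, 25)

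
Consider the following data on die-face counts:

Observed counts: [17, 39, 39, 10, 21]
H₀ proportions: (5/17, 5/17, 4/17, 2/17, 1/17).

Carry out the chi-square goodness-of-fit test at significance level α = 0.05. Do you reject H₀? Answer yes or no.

n = 126; E_i = n·p_i = [37.06, 37.06, 29.65, 14.82, 7.41]
χ² = (17−37.06)²/37.06 + (39−37.06)²/37.06 + (39−29.65)²/29.65 + (10−14.82)²/14.82 + (21−7.41)²/7.41 = 40.3909
df = 4
p-value (upper-tail) = 0.00000
At α=0.05: p < α → reject H₀

reject H₀: yes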